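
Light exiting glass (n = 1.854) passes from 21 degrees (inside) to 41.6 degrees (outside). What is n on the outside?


Apply Snell's law: n1 * sin(theta1) = n2 * sin(theta2)
  n2 = n1 * sin(theta1) / sin(theta2)
  sin(21) = 0.358368
  sin(41.6) = 0.663926
  n2 = 1.854 * 0.358368 / 0.663926 = 1.0007

1.0007


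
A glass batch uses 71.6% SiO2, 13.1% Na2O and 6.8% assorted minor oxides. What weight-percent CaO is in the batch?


Pieces sum to 100%:
  CaO = 100 - (SiO2 + Na2O + others)
  CaO = 100 - (71.6 + 13.1 + 6.8) = 8.5%

8.5%


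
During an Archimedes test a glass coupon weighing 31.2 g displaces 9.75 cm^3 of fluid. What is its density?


Use the definition of density:
  rho = mass / volume
  rho = 31.2 / 9.75 = 3.2 g/cm^3

3.2 g/cm^3


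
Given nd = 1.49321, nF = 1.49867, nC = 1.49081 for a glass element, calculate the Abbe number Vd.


Abbe number formula: Vd = (nd - 1) / (nF - nC)
  nd - 1 = 1.49321 - 1 = 0.49321
  nF - nC = 1.49867 - 1.49081 = 0.00786
  Vd = 0.49321 / 0.00786 = 62.75

62.75


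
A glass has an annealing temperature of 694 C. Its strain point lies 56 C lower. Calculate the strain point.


Strain point = annealing point - difference:
  T_strain = 694 - 56 = 638 C

638 C


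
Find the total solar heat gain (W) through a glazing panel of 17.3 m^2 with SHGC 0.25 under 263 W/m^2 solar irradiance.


Solar heat gain: Q = Area * SHGC * Irradiance
  Q = 17.3 * 0.25 * 263 = 1137.5 W

1137.5 W


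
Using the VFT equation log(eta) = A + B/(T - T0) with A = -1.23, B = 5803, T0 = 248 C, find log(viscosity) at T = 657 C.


VFT equation: log(eta) = A + B / (T - T0)
  T - T0 = 657 - 248 = 409
  B / (T - T0) = 5803 / 409 = 14.188
  log(eta) = -1.23 + 14.188 = 12.958

12.958


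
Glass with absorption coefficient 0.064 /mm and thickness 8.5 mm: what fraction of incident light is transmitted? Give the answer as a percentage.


Beer-Lambert law: T = exp(-alpha * thickness)
  exponent = -0.064 * 8.5 = -0.544
  T = exp(-0.544) = 0.5804
  Percentage = 0.5804 * 100 = 58.04%

58.04%


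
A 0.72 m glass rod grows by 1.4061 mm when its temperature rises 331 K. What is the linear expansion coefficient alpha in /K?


Rearrange dL = alpha * L0 * dT for alpha:
  alpha = dL / (L0 * dT)
  alpha = (1.4061 / 1000) / (0.72 * 331) = 0.0000059 /K = 5.9 x 10^-6 /K

5.9 x 10^-6 /K


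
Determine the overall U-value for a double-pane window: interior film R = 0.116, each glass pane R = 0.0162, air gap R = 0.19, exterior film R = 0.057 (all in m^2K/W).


Total thermal resistance (series):
  R_total = R_in + R_glass + R_air + R_glass + R_out
  R_total = 0.116 + 0.0162 + 0.19 + 0.0162 + 0.057 = 0.3954 m^2K/W
U-value = 1 / R_total = 1 / 0.3954 = 2.529 W/m^2K

2.529 W/m^2K


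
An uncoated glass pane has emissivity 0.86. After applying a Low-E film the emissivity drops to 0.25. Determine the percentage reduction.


Percentage reduction = (1 - coated/uncoated) * 100
  Ratio = 0.25 / 0.86 = 0.2907
  Reduction = (1 - 0.2907) * 100 = 70.9%

70.9%


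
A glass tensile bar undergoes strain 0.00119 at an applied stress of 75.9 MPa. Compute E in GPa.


Young's modulus: E = stress / strain
  E = 75.9 MPa / 0.00119 = 63781.51 MPa
Convert to GPa: 63781.51 / 1000 = 63.78 GPa

63.78 GPa


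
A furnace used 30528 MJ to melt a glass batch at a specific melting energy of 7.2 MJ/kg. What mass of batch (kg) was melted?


Rearrange E = m * s for m:
  m = E / s
  m = 30528 / 7.2 = 4240.0 kg

4240.0 kg


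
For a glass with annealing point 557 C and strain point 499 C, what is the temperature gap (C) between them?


Gap = T_anneal - T_strain:
  gap = 557 - 499 = 58 C

58 C


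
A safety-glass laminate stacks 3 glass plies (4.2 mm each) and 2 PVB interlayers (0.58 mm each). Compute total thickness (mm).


Total thickness = glass contribution + PVB contribution
  Glass: 3 * 4.2 = 12.6 mm
  PVB: 2 * 0.58 = 1.16 mm
  Total = 12.6 + 1.16 = 13.76 mm

13.76 mm


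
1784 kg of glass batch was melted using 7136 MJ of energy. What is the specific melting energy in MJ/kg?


Rearrange E = m * s for s:
  s = E / m
  s = 7136 / 1784 = 4.0 MJ/kg

4.0 MJ/kg


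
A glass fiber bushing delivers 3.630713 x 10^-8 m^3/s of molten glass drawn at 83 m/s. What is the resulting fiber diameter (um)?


Cross-sectional area from continuity:
  A = Q / v = 3.630713 x 10^-8 / 83 = 4.374353 x 10^-10 m^2
Diameter from circular cross-section:
  d = sqrt(4A / pi) * 10^6 (m -> um)
  d = sqrt(4 * 4.374353 x 10^-10 / pi) * 10^6 = 23.6 um

23.6 um


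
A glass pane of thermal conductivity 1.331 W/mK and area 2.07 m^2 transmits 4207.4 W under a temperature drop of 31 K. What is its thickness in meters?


Fourier's law: t = k * A * dT / Q
  t = 1.331 * 2.07 * 31 / 4207.4
  t = 85.41027 / 4207.4 = 0.0203 m

0.0203 m


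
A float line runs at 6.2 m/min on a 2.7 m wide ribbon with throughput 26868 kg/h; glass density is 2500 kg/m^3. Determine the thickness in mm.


Ribbon cross-section from mass balance:
  Volume rate = throughput / density = 26868 / 2500 = 10.7472 m^3/h
  thickness = volume rate / (speed * 60 * width), i.e.
  thickness = throughput / (60 * speed * width * density) * 1000
  thickness = 26868 / (60 * 6.2 * 2.7 * 2500) * 1000 = 10.7 mm

10.7 mm


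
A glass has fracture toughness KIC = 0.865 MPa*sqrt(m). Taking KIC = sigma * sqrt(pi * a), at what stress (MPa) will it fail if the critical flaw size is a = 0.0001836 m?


Rearrange KIC = sigma * sqrt(pi * a):
  sigma = KIC / sqrt(pi * a)
  sqrt(pi * 0.0001836) = 0.024017
  sigma = 0.865 / 0.024017 = 36.02 MPa

36.02 MPa


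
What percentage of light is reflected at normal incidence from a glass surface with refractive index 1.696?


Fresnel reflectance at normal incidence:
  R = ((n - 1)/(n + 1))^2
  (n - 1)/(n + 1) = (1.696 - 1)/(1.696 + 1) = 0.25816
  R = 0.25816^2 = 0.0666466
  R(%) = 0.0666466 * 100 = 6.665%

6.665%


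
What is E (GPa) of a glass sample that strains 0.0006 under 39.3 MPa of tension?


Young's modulus: E = stress / strain
  E = 39.3 MPa / 0.0006 = 65500 MPa
Convert to GPa: 65500 / 1000 = 65.5 GPa

65.5 GPa


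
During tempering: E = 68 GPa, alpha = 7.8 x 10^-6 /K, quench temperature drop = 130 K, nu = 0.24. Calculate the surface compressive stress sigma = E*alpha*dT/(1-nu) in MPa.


Tempering stress: sigma = E * alpha * dT / (1 - nu)
  E (MPa) = 68 * 1000 = 68000
  Numerator = 68000 * (7.8 x 10^-6) * 130 = 68.952
  Denominator = 1 - 0.24 = 0.76
  sigma = 68.952 / 0.76 = 90.7 MPa

90.7 MPa


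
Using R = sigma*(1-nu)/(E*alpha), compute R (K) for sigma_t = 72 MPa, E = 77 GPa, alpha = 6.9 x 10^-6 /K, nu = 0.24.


Thermal shock resistance: R = sigma * (1 - nu) / (E * alpha)
  Numerator = 72 * (1 - 0.24) = 54.72
  Denominator = 77 * 1000 * (6.9 x 10^-6) = 0.5313
  R = 54.72 / 0.5313 = 103.0 K

103.0 K


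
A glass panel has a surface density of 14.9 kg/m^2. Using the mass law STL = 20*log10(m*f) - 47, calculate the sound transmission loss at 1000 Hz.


Mass law: STL = 20 * log10(m * f) - 47
  m * f = 14.9 * 1000 = 14900
  log10(14900) = 4.17319
  STL = 20 * 4.17319 - 47 = 83.4638 - 47 = 36.5 dB

36.5 dB


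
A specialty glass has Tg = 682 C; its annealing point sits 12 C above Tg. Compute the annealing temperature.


The annealing temperature is Tg plus the offset:
  T_anneal = 682 + 12 = 694 C

694 C


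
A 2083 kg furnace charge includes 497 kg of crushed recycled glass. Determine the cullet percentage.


Cullet ratio = (cullet mass / total batch mass) * 100
  Ratio = 497 / 2083 * 100 = 23.86%

23.86%


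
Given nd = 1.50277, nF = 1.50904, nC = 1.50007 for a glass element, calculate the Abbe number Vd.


Abbe number formula: Vd = (nd - 1) / (nF - nC)
  nd - 1 = 1.50277 - 1 = 0.50277
  nF - nC = 1.50904 - 1.50007 = 0.00897
  Vd = 0.50277 / 0.00897 = 56.05

56.05


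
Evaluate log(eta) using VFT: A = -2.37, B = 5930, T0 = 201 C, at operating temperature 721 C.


VFT equation: log(eta) = A + B / (T - T0)
  T - T0 = 721 - 201 = 520
  B / (T - T0) = 5930 / 520 = 11.404
  log(eta) = -2.37 + 11.404 = 9.034

9.034


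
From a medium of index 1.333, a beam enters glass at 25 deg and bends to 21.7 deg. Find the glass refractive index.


Apply Snell's law: n1 * sin(theta1) = n2 * sin(theta2)
  n2 = n1 * sin(theta1) / sin(theta2)
  sin(25) = 0.422618
  sin(21.7) = 0.369747
  n2 = 1.333 * 0.422618 / 0.369747 = 1.5236

1.5236


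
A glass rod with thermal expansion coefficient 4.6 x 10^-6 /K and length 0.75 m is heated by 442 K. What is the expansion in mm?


Thermal expansion formula: dL = alpha * L0 * dT
  dL = (4.6 x 10^-6) * 0.75 * 442 = 0.0015249 m
Convert to mm: 0.0015249 * 1000 = 1.5249 mm

1.5249 mm


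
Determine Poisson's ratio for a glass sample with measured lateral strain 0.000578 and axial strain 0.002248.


Poisson's ratio: nu = lateral strain / axial strain
  nu = 0.000578 / 0.002248 = 0.2571

0.2571


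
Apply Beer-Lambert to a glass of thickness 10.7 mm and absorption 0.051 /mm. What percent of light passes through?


Beer-Lambert law: T = exp(-alpha * thickness)
  exponent = -0.051 * 10.7 = -0.5457
  T = exp(-0.5457) = 0.5794
  Percentage = 0.5794 * 100 = 57.94%

57.94%


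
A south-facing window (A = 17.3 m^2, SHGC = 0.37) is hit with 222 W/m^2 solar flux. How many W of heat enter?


Solar heat gain: Q = Area * SHGC * Irradiance
  Q = 17.3 * 0.37 * 222 = 1421 W

1421 W


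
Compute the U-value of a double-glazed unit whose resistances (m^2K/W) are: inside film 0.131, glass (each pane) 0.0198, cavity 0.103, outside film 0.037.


Total thermal resistance (series):
  R_total = R_in + R_glass + R_air + R_glass + R_out
  R_total = 0.131 + 0.0198 + 0.103 + 0.0198 + 0.037 = 0.3106 m^2K/W
U-value = 1 / R_total = 1 / 0.3106 = 3.22 W/m^2K

3.22 W/m^2K


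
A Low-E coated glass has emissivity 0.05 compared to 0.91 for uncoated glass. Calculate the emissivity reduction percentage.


Percentage reduction = (1 - coated/uncoated) * 100
  Ratio = 0.05 / 0.91 = 0.0549
  Reduction = (1 - 0.0549) * 100 = 94.5%

94.5%


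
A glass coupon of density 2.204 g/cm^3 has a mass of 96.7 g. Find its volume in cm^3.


Rearrange rho = m / V:
  V = m / rho
  V = 96.7 / 2.204 = 43.875 cm^3

43.875 cm^3


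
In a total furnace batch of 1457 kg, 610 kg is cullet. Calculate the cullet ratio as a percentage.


Cullet ratio = (cullet mass / total batch mass) * 100
  Ratio = 610 / 1457 * 100 = 41.87%

41.87%


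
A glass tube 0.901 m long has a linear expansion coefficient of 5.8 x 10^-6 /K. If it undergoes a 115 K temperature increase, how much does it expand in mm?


Thermal expansion formula: dL = alpha * L0 * dT
  dL = (5.8 x 10^-6) * 0.901 * 115 = 0.00060097 m
Convert to mm: 0.00060097 * 1000 = 0.601 mm

0.601 mm


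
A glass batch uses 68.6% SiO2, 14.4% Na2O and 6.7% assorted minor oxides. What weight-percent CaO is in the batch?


Pieces sum to 100%:
  CaO = 100 - (SiO2 + Na2O + others)
  CaO = 100 - (68.6 + 14.4 + 6.7) = 10.3%

10.3%


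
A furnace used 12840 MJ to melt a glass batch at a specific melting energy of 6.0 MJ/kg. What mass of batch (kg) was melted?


Rearrange E = m * s for m:
  m = E / s
  m = 12840 / 6.0 = 2140.0 kg

2140.0 kg


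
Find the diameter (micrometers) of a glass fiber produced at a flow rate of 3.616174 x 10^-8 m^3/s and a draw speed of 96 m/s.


Cross-sectional area from continuity:
  A = Q / v = 3.616174 x 10^-8 / 96 = 3.766848 x 10^-10 m^2
Diameter from circular cross-section:
  d = sqrt(4A / pi) * 10^6 (m -> um)
  d = sqrt(4 * 3.766848 x 10^-10 / pi) * 10^6 = 21.9 um

21.9 um


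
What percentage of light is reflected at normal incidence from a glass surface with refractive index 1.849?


Fresnel reflectance at normal incidence:
  R = ((n - 1)/(n + 1))^2
  (n - 1)/(n + 1) = (1.849 - 1)/(1.849 + 1) = 0.297999
  R = 0.297999^2 = 0.0888034
  R(%) = 0.0888034 * 100 = 8.88%

8.88%


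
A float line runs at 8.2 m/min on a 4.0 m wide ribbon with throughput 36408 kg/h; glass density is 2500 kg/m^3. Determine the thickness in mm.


Ribbon cross-section from mass balance:
  Volume rate = throughput / density = 36408 / 2500 = 14.5632 m^3/h
  thickness = volume rate / (speed * 60 * width), i.e.
  thickness = throughput / (60 * speed * width * density) * 1000
  thickness = 36408 / (60 * 8.2 * 4.0 * 2500) * 1000 = 7.4 mm

7.4 mm


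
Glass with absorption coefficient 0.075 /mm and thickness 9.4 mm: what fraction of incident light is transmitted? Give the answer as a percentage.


Beer-Lambert law: T = exp(-alpha * thickness)
  exponent = -0.075 * 9.4 = -0.705
  T = exp(-0.705) = 0.4941
  Percentage = 0.4941 * 100 = 49.41%

49.41%


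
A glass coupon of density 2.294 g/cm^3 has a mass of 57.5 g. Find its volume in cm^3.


Rearrange rho = m / V:
  V = m / rho
  V = 57.5 / 2.294 = 25.065 cm^3

25.065 cm^3


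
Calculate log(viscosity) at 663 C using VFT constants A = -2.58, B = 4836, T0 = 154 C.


VFT equation: log(eta) = A + B / (T - T0)
  T - T0 = 663 - 154 = 509
  B / (T - T0) = 4836 / 509 = 9.501
  log(eta) = -2.58 + 9.501 = 6.921

6.921


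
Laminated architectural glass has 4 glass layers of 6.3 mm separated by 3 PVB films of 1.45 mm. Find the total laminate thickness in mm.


Total thickness = glass contribution + PVB contribution
  Glass: 4 * 6.3 = 25.2 mm
  PVB: 3 * 1.45 = 4.35 mm
  Total = 25.2 + 4.35 = 29.55 mm

29.55 mm


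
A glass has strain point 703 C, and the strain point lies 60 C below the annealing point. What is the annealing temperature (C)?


T_anneal = T_strain + gap:
  T_anneal = 703 + 60 = 763 C

763 C


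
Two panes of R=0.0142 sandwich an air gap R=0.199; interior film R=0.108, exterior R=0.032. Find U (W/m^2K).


Total thermal resistance (series):
  R_total = R_in + R_glass + R_air + R_glass + R_out
  R_total = 0.108 + 0.0142 + 0.199 + 0.0142 + 0.032 = 0.3674 m^2K/W
U-value = 1 / R_total = 1 / 0.3674 = 2.722 W/m^2K

2.722 W/m^2K


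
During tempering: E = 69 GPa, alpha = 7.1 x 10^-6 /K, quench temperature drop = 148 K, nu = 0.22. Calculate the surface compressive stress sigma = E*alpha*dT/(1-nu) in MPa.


Tempering stress: sigma = E * alpha * dT / (1 - nu)
  E (MPa) = 69 * 1000 = 69000
  Numerator = 69000 * (7.1 x 10^-6) * 148 = 72.5052
  Denominator = 1 - 0.22 = 0.78
  sigma = 72.5052 / 0.78 = 93.0 MPa

93.0 MPa


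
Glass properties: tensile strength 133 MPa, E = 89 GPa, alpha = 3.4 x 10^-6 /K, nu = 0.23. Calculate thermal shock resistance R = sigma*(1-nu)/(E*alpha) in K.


Thermal shock resistance: R = sigma * (1 - nu) / (E * alpha)
  Numerator = 133 * (1 - 0.23) = 102.41
  Denominator = 89 * 1000 * (3.4 x 10^-6) = 0.3026
  R = 102.41 / 0.3026 = 338.4 K

338.4 K


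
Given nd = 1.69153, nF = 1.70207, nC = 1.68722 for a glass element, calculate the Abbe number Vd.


Abbe number formula: Vd = (nd - 1) / (nF - nC)
  nd - 1 = 1.69153 - 1 = 0.69153
  nF - nC = 1.70207 - 1.68722 = 0.01485
  Vd = 0.69153 / 0.01485 = 46.57

46.57


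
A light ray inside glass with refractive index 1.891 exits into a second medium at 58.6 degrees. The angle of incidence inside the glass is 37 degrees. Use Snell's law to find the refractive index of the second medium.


Apply Snell's law: n1 * sin(theta1) = n2 * sin(theta2)
  n2 = n1 * sin(theta1) / sin(theta2)
  sin(37) = 0.601815
  sin(58.6) = 0.853551
  n2 = 1.891 * 0.601815 / 0.853551 = 1.3333

1.3333


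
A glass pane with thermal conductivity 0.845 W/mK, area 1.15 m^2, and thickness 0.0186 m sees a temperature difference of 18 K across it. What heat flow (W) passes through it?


Fourier's law: Q = k * A * dT / t
  Q = 0.845 * 1.15 * 18 / 0.0186
  Q = 17.4915 / 0.0186 = 940.4 W

940.4 W


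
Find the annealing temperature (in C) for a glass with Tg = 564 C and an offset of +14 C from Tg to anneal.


The annealing temperature is Tg plus the offset:
  T_anneal = 564 + 14 = 578 C

578 C


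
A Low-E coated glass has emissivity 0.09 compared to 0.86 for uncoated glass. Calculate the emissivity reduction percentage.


Percentage reduction = (1 - coated/uncoated) * 100
  Ratio = 0.09 / 0.86 = 0.1047
  Reduction = (1 - 0.1047) * 100 = 89.5%

89.5%


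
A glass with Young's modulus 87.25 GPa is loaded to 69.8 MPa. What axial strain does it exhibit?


Rearrange E = sigma / epsilon:
  epsilon = sigma / E
  E (MPa) = 87.25 * 1000 = 87250
  epsilon = 69.8 / 87250 = 0.0008

0.0008


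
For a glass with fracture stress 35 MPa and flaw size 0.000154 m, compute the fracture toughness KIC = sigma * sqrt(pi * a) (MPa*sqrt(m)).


Fracture toughness: KIC = sigma * sqrt(pi * a)
  pi * a = pi * 0.000154 = 0.000483805
  sqrt(pi * a) = 0.021996
  KIC = 35 * 0.021996 = 0.77 MPa*sqrt(m)

0.77 MPa*sqrt(m)


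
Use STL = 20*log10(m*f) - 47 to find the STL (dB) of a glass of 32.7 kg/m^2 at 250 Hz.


Mass law: STL = 20 * log10(m * f) - 47
  m * f = 32.7 * 250 = 8175
  log10(8175) = 3.91249
  STL = 20 * 3.91249 - 47 = 78.2498 - 47 = 31.2 dB

31.2 dB


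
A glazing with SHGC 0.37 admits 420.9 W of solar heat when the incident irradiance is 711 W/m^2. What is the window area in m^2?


Rearrange Q = Area * SHGC * Irradiance:
  Area = Q / (SHGC * Irradiance)
  Area = 420.9 / (0.37 * 711) = 1.6 m^2

1.6 m^2


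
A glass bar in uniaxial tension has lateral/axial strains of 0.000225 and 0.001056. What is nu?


Poisson's ratio: nu = lateral strain / axial strain
  nu = 0.000225 / 0.001056 = 0.2131

0.2131


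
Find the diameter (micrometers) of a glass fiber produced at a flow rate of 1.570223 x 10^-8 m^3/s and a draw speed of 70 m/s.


Cross-sectional area from continuity:
  A = Q / v = 1.570223 x 10^-8 / 70 = 2.243176 x 10^-10 m^2
Diameter from circular cross-section:
  d = sqrt(4A / pi) * 10^6 (m -> um)
  d = sqrt(4 * 2.243176 x 10^-10 / pi) * 10^6 = 16.9 um

16.9 um


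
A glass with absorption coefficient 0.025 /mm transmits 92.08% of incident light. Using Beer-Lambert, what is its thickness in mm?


Rearrange T = exp(-alpha * thickness):
  thickness = -ln(T) / alpha
  T = 92.08/100 = 0.9208
  ln(T) = -0.08251
  -ln(T) = 0.08251
  thickness = 0.08251 / 0.025 = 3.3 mm

3.3 mm


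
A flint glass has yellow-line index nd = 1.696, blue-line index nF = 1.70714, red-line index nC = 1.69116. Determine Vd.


Abbe number formula: Vd = (nd - 1) / (nF - nC)
  nd - 1 = 1.696 - 1 = 0.696
  nF - nC = 1.70714 - 1.69116 = 0.01598
  Vd = 0.696 / 0.01598 = 43.55

43.55


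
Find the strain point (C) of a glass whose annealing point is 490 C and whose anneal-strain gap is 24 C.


Strain point = annealing point - difference:
  T_strain = 490 - 24 = 466 C

466 C


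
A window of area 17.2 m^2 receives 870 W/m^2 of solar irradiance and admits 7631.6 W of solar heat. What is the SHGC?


Rearrange Q = Area * SHGC * Irradiance:
  SHGC = Q / (Area * Irradiance)
  SHGC = 7631.6 / (17.2 * 870) = 0.51

0.51


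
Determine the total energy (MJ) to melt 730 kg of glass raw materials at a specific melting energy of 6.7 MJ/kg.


Total energy = mass * specific energy
  E = 730 * 6.7 = 4891 MJ

4891 MJ


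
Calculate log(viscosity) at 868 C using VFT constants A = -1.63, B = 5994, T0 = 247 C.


VFT equation: log(eta) = A + B / (T - T0)
  T - T0 = 868 - 247 = 621
  B / (T - T0) = 5994 / 621 = 9.652
  log(eta) = -1.63 + 9.652 = 8.022

8.022


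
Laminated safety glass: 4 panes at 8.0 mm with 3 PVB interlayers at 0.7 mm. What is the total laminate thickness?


Total thickness = glass contribution + PVB contribution
  Glass: 4 * 8.0 = 32.0 mm
  PVB: 3 * 0.7 = 2.1 mm
  Total = 32.0 + 2.1 = 34.1 mm

34.1 mm


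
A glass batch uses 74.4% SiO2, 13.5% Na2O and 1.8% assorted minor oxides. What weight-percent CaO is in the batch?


Pieces sum to 100%:
  CaO = 100 - (SiO2 + Na2O + others)
  CaO = 100 - (74.4 + 13.5 + 1.8) = 10.3%

10.3%


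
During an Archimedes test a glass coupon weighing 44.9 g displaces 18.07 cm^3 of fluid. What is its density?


Use the definition of density:
  rho = mass / volume
  rho = 44.9 / 18.07 = 2.485 g/cm^3

2.485 g/cm^3


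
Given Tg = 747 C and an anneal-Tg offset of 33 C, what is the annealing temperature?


The annealing temperature is Tg plus the offset:
  T_anneal = 747 + 33 = 780 C

780 C


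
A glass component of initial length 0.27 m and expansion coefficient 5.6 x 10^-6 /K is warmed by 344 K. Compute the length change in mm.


Thermal expansion formula: dL = alpha * L0 * dT
  dL = (5.6 x 10^-6) * 0.27 * 344 = 0.00052013 m
Convert to mm: 0.00052013 * 1000 = 0.5201 mm

0.5201 mm


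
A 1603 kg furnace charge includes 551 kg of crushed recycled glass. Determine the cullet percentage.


Cullet ratio = (cullet mass / total batch mass) * 100
  Ratio = 551 / 1603 * 100 = 34.37%

34.37%


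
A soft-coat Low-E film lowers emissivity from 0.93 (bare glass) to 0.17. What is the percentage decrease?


Percentage reduction = (1 - coated/uncoated) * 100
  Ratio = 0.17 / 0.93 = 0.1828
  Reduction = (1 - 0.1828) * 100 = 81.7%

81.7%


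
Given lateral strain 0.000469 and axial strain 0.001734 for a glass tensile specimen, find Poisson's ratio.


Poisson's ratio: nu = lateral strain / axial strain
  nu = 0.000469 / 0.001734 = 0.2705

0.2705


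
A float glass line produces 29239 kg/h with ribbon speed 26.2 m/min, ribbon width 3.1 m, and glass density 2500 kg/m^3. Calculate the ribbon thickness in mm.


Ribbon cross-section from mass balance:
  Volume rate = throughput / density = 29239 / 2500 = 11.6956 m^3/h
  thickness = volume rate / (speed * 60 * width), i.e.
  thickness = throughput / (60 * speed * width * density) * 1000
  thickness = 29239 / (60 * 26.2 * 3.1 * 2500) * 1000 = 2.4 mm

2.4 mm


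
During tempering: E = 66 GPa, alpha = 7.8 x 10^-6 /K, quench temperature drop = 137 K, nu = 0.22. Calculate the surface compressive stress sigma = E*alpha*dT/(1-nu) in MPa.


Tempering stress: sigma = E * alpha * dT / (1 - nu)
  E (MPa) = 66 * 1000 = 66000
  Numerator = 66000 * (7.8 x 10^-6) * 137 = 70.5276
  Denominator = 1 - 0.22 = 0.78
  sigma = 70.5276 / 0.78 = 90.4 MPa

90.4 MPa


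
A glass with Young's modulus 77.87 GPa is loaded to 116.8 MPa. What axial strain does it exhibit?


Rearrange E = sigma / epsilon:
  epsilon = sigma / E
  E (MPa) = 77.87 * 1000 = 77870
  epsilon = 116.8 / 77870 = 0.0015

0.0015


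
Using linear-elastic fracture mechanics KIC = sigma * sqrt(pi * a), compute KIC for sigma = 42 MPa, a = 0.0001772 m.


Fracture toughness: KIC = sigma * sqrt(pi * a)
  pi * a = pi * 0.0001772 = 0.00055669
  sqrt(pi * a) = 0.023594
  KIC = 42 * 0.023594 = 0.991 MPa*sqrt(m)

0.991 MPa*sqrt(m)


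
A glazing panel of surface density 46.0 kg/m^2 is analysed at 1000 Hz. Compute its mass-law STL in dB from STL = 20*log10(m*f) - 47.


Mass law: STL = 20 * log10(m * f) - 47
  m * f = 46.0 * 1000 = 46000
  log10(46000) = 4.66276
  STL = 20 * 4.66276 - 47 = 93.2552 - 47 = 46.3 dB

46.3 dB


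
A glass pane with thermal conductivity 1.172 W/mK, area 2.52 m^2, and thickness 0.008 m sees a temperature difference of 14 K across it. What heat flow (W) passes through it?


Fourier's law: Q = k * A * dT / t
  Q = 1.172 * 2.52 * 14 / 0.008
  Q = 41.34816 / 0.008 = 5168.5 W

5168.5 W


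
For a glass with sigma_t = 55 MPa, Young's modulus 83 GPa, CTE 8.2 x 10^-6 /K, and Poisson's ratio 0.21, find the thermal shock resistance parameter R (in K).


Thermal shock resistance: R = sigma * (1 - nu) / (E * alpha)
  Numerator = 55 * (1 - 0.21) = 43.45
  Denominator = 83 * 1000 * (8.2 x 10^-6) = 0.6806
  R = 43.45 / 0.6806 = 63.8 K

63.8 K


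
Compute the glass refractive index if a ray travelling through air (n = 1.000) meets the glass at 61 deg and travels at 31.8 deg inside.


Apply Snell's law: n1 * sin(theta1) = n2 * sin(theta2)
  n2 = n1 * sin(theta1) / sin(theta2)
  sin(61) = 0.87462
  sin(31.8) = 0.526956
  n2 = 1.000 * 0.87462 / 0.526956 = 1.6598

1.6598


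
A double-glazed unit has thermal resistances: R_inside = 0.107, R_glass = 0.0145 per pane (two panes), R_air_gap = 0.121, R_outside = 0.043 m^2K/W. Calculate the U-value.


Total thermal resistance (series):
  R_total = R_in + R_glass + R_air + R_glass + R_out
  R_total = 0.107 + 0.0145 + 0.121 + 0.0145 + 0.043 = 0.3 m^2K/W
U-value = 1 / R_total = 1 / 0.3 = 3.333 W/m^2K

3.333 W/m^2K


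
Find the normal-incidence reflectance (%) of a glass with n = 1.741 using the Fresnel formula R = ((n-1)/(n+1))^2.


Fresnel reflectance at normal incidence:
  R = ((n - 1)/(n + 1))^2
  (n - 1)/(n + 1) = (1.741 - 1)/(1.741 + 1) = 0.270339
  R = 0.270339^2 = 0.0730832
  R(%) = 0.0730832 * 100 = 7.308%

7.308%


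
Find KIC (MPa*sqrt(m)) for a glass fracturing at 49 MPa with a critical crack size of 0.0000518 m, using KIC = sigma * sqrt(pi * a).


Fracture toughness: KIC = sigma * sqrt(pi * a)
  pi * a = pi * 0.0000518 = 0.000162734
  sqrt(pi * a) = 0.012757
  KIC = 49 * 0.012757 = 0.625 MPa*sqrt(m)

0.625 MPa*sqrt(m)


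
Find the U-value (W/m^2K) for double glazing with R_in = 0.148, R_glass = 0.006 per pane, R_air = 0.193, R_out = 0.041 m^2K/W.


Total thermal resistance (series):
  R_total = R_in + R_glass + R_air + R_glass + R_out
  R_total = 0.148 + 0.006 + 0.193 + 0.006 + 0.041 = 0.394 m^2K/W
U-value = 1 / R_total = 1 / 0.394 = 2.538 W/m^2K

2.538 W/m^2K


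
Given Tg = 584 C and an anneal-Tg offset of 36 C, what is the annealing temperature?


The annealing temperature is Tg plus the offset:
  T_anneal = 584 + 36 = 620 C

620 C


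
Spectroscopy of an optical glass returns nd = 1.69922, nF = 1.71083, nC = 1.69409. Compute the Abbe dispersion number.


Abbe number formula: Vd = (nd - 1) / (nF - nC)
  nd - 1 = 1.69922 - 1 = 0.69922
  nF - nC = 1.71083 - 1.69409 = 0.01674
  Vd = 0.69922 / 0.01674 = 41.77

41.77


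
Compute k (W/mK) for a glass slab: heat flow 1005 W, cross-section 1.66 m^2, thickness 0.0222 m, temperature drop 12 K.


Fourier's law rearranged: k = Q * t / (A * dT)
  Numerator = 1005 * 0.0222 = 22.311
  Denominator = 1.66 * 12 = 19.92
  k = 22.311 / 19.92 = 1.12 W/mK

1.12 W/mK


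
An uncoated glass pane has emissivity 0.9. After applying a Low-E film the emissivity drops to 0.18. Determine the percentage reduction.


Percentage reduction = (1 - coated/uncoated) * 100
  Ratio = 0.18 / 0.9 = 0.2
  Reduction = (1 - 0.2) * 100 = 80.0%

80.0%


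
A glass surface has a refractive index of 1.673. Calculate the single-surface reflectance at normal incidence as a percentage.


Fresnel reflectance at normal incidence:
  R = ((n - 1)/(n + 1))^2
  (n - 1)/(n + 1) = (1.673 - 1)/(1.673 + 1) = 0.251777
  R = 0.251777^2 = 0.0633917
  R(%) = 0.0633917 * 100 = 6.339%

6.339%


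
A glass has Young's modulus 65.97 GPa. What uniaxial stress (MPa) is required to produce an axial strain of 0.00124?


Rearrange E = sigma / epsilon:
  sigma = E * epsilon
  E (MPa) = 65.97 * 1000 = 65970
  sigma = 65970 * 0.00124 = 81.8 MPa

81.8 MPa


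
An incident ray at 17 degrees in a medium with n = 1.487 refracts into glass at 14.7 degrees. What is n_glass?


Apply Snell's law: n1 * sin(theta1) = n2 * sin(theta2)
  n2 = n1 * sin(theta1) / sin(theta2)
  sin(17) = 0.292372
  sin(14.7) = 0.253758
  n2 = 1.487 * 0.292372 / 0.253758 = 1.7133

1.7133


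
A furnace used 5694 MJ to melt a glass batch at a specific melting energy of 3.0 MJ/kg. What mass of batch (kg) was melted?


Rearrange E = m * s for m:
  m = E / s
  m = 5694 / 3.0 = 1898.0 kg

1898.0 kg


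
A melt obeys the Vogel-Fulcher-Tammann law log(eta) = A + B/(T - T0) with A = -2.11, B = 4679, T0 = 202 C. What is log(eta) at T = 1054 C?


VFT equation: log(eta) = A + B / (T - T0)
  T - T0 = 1054 - 202 = 852
  B / (T - T0) = 4679 / 852 = 5.492
  log(eta) = -2.11 + 5.492 = 3.382

3.382


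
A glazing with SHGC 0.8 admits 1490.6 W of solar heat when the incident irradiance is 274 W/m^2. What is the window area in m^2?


Rearrange Q = Area * SHGC * Irradiance:
  Area = Q / (SHGC * Irradiance)
  Area = 1490.6 / (0.8 * 274) = 6.8 m^2

6.8 m^2


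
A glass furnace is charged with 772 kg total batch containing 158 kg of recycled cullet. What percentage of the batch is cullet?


Cullet ratio = (cullet mass / total batch mass) * 100
  Ratio = 158 / 772 * 100 = 20.47%

20.47%


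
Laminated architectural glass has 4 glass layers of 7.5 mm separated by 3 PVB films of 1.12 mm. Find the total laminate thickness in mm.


Total thickness = glass contribution + PVB contribution
  Glass: 4 * 7.5 = 30.0 mm
  PVB: 3 * 1.12 = 3.36 mm
  Total = 30.0 + 3.36 = 33.36 mm

33.36 mm


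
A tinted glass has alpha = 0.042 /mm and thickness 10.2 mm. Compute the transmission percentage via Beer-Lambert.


Beer-Lambert law: T = exp(-alpha * thickness)
  exponent = -0.042 * 10.2 = -0.4284
  T = exp(-0.4284) = 0.6516
  Percentage = 0.6516 * 100 = 65.16%

65.16%


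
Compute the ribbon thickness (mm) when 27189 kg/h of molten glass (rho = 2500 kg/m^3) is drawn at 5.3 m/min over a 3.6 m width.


Ribbon cross-section from mass balance:
  Volume rate = throughput / density = 27189 / 2500 = 10.8756 m^3/h
  thickness = volume rate / (speed * 60 * width), i.e.
  thickness = throughput / (60 * speed * width * density) * 1000
  thickness = 27189 / (60 * 5.3 * 3.6 * 2500) * 1000 = 9.5 mm

9.5 mm


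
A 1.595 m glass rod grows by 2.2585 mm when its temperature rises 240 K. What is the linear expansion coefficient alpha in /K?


Rearrange dL = alpha * L0 * dT for alpha:
  alpha = dL / (L0 * dT)
  alpha = (2.2585 / 1000) / (1.595 * 240) = 0.0000059 /K = 5.9 x 10^-6 /K

5.9 x 10^-6 /K


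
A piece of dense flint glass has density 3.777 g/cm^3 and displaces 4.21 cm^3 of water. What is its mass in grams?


Rearrange rho = m / V:
  m = rho * V
  m = 3.777 * 4.21 = 15.901 g

15.901 g


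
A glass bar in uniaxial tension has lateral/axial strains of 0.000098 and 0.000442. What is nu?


Poisson's ratio: nu = lateral strain / axial strain
  nu = 0.000098 / 0.000442 = 0.2217

0.2217


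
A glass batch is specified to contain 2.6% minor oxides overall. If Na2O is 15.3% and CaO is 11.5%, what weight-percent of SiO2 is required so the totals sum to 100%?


Known pieces sum to 100%:
  SiO2 = 100 - (others + Na2O + CaO)
  SiO2 = 100 - (2.6 + 15.3 + 11.5) = 70.6%

70.6%


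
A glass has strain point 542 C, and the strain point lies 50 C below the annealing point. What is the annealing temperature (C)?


T_anneal = T_strain + gap:
  T_anneal = 542 + 50 = 592 C

592 C


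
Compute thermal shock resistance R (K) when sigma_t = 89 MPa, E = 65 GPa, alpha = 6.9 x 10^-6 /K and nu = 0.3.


Thermal shock resistance: R = sigma * (1 - nu) / (E * alpha)
  Numerator = 89 * (1 - 0.3) = 62.3
  Denominator = 65 * 1000 * (6.9 x 10^-6) = 0.4485
  R = 62.3 / 0.4485 = 138.9 K

138.9 K


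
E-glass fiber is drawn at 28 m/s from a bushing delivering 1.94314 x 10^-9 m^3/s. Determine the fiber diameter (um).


Cross-sectional area from continuity:
  A = Q / v = 1.94314 x 10^-9 / 28 = 6.939786 x 10^-11 m^2
Diameter from circular cross-section:
  d = sqrt(4A / pi) * 10^6 (m -> um)
  d = sqrt(4 * 6.939786 x 10^-11 / pi) * 10^6 = 9.4 um

9.4 um


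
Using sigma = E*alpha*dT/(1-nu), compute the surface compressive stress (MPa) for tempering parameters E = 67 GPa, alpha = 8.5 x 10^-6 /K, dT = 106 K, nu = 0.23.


Tempering stress: sigma = E * alpha * dT / (1 - nu)
  E (MPa) = 67 * 1000 = 67000
  Numerator = 67000 * (8.5 x 10^-6) * 106 = 60.367
  Denominator = 1 - 0.23 = 0.77
  sigma = 60.367 / 0.77 = 78.4 MPa

78.4 MPa


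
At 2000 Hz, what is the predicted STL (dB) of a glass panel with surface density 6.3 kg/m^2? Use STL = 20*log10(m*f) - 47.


Mass law: STL = 20 * log10(m * f) - 47
  m * f = 6.3 * 2000 = 12600
  log10(12600) = 4.10037
  STL = 20 * 4.10037 - 47 = 82.0074 - 47 = 35.0 dB

35.0 dB


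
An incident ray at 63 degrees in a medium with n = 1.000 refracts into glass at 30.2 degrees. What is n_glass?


Apply Snell's law: n1 * sin(theta1) = n2 * sin(theta2)
  n2 = n1 * sin(theta1) / sin(theta2)
  sin(63) = 0.891007
  sin(30.2) = 0.50302
  n2 = 1.000 * 0.891007 / 0.50302 = 1.7713

1.7713


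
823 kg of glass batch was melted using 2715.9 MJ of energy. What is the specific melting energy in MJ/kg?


Rearrange E = m * s for s:
  s = E / m
  s = 2715.9 / 823 = 3.3 MJ/kg

3.3 MJ/kg


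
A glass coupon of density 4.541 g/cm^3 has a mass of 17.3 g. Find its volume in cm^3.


Rearrange rho = m / V:
  V = m / rho
  V = 17.3 / 4.541 = 3.81 cm^3

3.81 cm^3


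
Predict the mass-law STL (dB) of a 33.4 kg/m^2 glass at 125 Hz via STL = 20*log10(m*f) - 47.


Mass law: STL = 20 * log10(m * f) - 47
  m * f = 33.4 * 125 = 4175
  log10(4175) = 3.62066
  STL = 20 * 3.62066 - 47 = 72.4132 - 47 = 25.4 dB

25.4 dB


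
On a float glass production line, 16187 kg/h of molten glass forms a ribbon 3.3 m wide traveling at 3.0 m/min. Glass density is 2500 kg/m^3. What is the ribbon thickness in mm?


Ribbon cross-section from mass balance:
  Volume rate = throughput / density = 16187 / 2500 = 6.4748 m^3/h
  thickness = volume rate / (speed * 60 * width), i.e.
  thickness = throughput / (60 * speed * width * density) * 1000
  thickness = 16187 / (60 * 3.0 * 3.3 * 2500) * 1000 = 10.9 mm

10.9 mm


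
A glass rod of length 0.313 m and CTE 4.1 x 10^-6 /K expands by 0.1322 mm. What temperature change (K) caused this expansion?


Rearrange dL = alpha * L0 * dT for dT:
  dT = dL / (alpha * L0)
  dL (m) = 0.1322 / 1000 = 0.0001322
  dT = 0.0001322 / ((4.1 x 10^-6) * 0.313) = 103.0 K

103.0 K


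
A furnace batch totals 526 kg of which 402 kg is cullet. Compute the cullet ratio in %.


Cullet ratio = (cullet mass / total batch mass) * 100
  Ratio = 402 / 526 * 100 = 76.43%

76.43%


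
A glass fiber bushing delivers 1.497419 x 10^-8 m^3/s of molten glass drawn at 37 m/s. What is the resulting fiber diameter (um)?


Cross-sectional area from continuity:
  A = Q / v = 1.497419 x 10^-8 / 37 = 4.047078 x 10^-10 m^2
Diameter from circular cross-section:
  d = sqrt(4A / pi) * 10^6 (m -> um)
  d = sqrt(4 * 4.047078 x 10^-10 / pi) * 10^6 = 22.7 um

22.7 um


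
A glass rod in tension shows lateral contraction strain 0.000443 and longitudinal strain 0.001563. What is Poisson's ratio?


Poisson's ratio: nu = lateral strain / axial strain
  nu = 0.000443 / 0.001563 = 0.2834

0.2834


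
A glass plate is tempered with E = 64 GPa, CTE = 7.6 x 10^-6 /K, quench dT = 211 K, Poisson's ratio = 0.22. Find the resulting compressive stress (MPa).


Tempering stress: sigma = E * alpha * dT / (1 - nu)
  E (MPa) = 64 * 1000 = 64000
  Numerator = 64000 * (7.6 x 10^-6) * 211 = 102.6304
  Denominator = 1 - 0.22 = 0.78
  sigma = 102.6304 / 0.78 = 131.6 MPa

131.6 MPa


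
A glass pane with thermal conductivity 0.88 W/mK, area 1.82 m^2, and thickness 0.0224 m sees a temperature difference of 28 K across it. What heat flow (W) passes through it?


Fourier's law: Q = k * A * dT / t
  Q = 0.88 * 1.82 * 28 / 0.0224
  Q = 44.8448 / 0.0224 = 2002 W

2002 W


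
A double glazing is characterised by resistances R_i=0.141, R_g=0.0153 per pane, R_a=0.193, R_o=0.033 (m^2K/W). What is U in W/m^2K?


Total thermal resistance (series):
  R_total = R_in + R_glass + R_air + R_glass + R_out
  R_total = 0.141 + 0.0153 + 0.193 + 0.0153 + 0.033 = 0.3976 m^2K/W
U-value = 1 / R_total = 1 / 0.3976 = 2.515 W/m^2K

2.515 W/m^2K


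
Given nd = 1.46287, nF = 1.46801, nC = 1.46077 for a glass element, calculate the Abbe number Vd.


Abbe number formula: Vd = (nd - 1) / (nF - nC)
  nd - 1 = 1.46287 - 1 = 0.46287
  nF - nC = 1.46801 - 1.46077 = 0.00724
  Vd = 0.46287 / 0.00724 = 63.93

63.93


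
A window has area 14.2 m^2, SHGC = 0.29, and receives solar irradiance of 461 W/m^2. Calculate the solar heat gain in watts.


Solar heat gain: Q = Area * SHGC * Irradiance
  Q = 14.2 * 0.29 * 461 = 1898.4 W

1898.4 W


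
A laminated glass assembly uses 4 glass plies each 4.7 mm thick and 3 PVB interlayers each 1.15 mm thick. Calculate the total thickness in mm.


Total thickness = glass contribution + PVB contribution
  Glass: 4 * 4.7 = 18.8 mm
  PVB: 3 * 1.15 = 3.45 mm
  Total = 18.8 + 3.45 = 22.25 mm

22.25 mm


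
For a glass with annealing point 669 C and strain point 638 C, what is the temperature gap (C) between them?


Gap = T_anneal - T_strain:
  gap = 669 - 638 = 31 C

31 C


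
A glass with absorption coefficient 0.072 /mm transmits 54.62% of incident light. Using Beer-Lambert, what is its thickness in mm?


Rearrange T = exp(-alpha * thickness):
  thickness = -ln(T) / alpha
  T = 54.62/100 = 0.5462
  ln(T) = -0.60477
  -ln(T) = 0.60477
  thickness = 0.60477 / 0.072 = 8.4 mm

8.4 mm


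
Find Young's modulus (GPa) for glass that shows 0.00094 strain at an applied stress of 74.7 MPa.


Young's modulus: E = stress / strain
  E = 74.7 MPa / 0.00094 = 79468.09 MPa
Convert to GPa: 79468.09 / 1000 = 79.47 GPa

79.47 GPa


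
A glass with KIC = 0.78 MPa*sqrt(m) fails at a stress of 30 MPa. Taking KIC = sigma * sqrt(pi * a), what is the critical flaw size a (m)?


Rearrange KIC = sigma * sqrt(pi * a):
  sqrt(pi * a) = KIC / sigma
  sqrt(pi * a) = 0.78 / 30 = 0.026
  a = (KIC / sigma)^2 / pi
  a = 0.026^2 / pi = 0.0002152 m

0.0002152 m


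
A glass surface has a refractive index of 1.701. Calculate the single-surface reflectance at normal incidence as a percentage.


Fresnel reflectance at normal incidence:
  R = ((n - 1)/(n + 1))^2
  (n - 1)/(n + 1) = (1.701 - 1)/(1.701 + 1) = 0.259534
  R = 0.259534^2 = 0.0673579
  R(%) = 0.0673579 * 100 = 6.736%

6.736%


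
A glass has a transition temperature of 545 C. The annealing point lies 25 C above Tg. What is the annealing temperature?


The annealing temperature is Tg plus the offset:
  T_anneal = 545 + 25 = 570 C

570 C


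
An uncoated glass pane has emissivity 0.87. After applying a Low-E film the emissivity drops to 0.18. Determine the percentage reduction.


Percentage reduction = (1 - coated/uncoated) * 100
  Ratio = 0.18 / 0.87 = 0.2069
  Reduction = (1 - 0.2069) * 100 = 79.3%

79.3%


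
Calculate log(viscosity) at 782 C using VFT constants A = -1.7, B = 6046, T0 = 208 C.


VFT equation: log(eta) = A + B / (T - T0)
  T - T0 = 782 - 208 = 574
  B / (T - T0) = 6046 / 574 = 10.533
  log(eta) = -1.7 + 10.533 = 8.833

8.833


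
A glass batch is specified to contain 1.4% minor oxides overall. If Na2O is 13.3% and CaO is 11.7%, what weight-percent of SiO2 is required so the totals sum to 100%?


Known pieces sum to 100%:
  SiO2 = 100 - (others + Na2O + CaO)
  SiO2 = 100 - (1.4 + 13.3 + 11.7) = 73.6%

73.6%


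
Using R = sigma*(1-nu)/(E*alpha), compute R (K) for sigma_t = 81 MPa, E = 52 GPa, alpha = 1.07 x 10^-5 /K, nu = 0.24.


Thermal shock resistance: R = sigma * (1 - nu) / (E * alpha)
  Numerator = 81 * (1 - 0.24) = 61.56
  Denominator = 52 * 1000 * (1.07 x 10^-5) = 0.5564
  R = 61.56 / 0.5564 = 110.6 K

110.6 K


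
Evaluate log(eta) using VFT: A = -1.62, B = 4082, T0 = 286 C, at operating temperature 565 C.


VFT equation: log(eta) = A + B / (T - T0)
  T - T0 = 565 - 286 = 279
  B / (T - T0) = 4082 / 279 = 14.631
  log(eta) = -1.62 + 14.631 = 13.011

13.011


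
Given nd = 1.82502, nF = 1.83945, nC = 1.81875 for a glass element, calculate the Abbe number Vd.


Abbe number formula: Vd = (nd - 1) / (nF - nC)
  nd - 1 = 1.82502 - 1 = 0.82502
  nF - nC = 1.83945 - 1.81875 = 0.0207
  Vd = 0.82502 / 0.0207 = 39.86

39.86


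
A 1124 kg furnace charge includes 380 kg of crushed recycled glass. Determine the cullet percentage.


Cullet ratio = (cullet mass / total batch mass) * 100
  Ratio = 380 / 1124 * 100 = 33.81%

33.81%


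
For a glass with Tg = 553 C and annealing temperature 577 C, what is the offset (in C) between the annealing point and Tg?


Offset = T_anneal - Tg:
  offset = 577 - 553 = 24 C

24 C
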